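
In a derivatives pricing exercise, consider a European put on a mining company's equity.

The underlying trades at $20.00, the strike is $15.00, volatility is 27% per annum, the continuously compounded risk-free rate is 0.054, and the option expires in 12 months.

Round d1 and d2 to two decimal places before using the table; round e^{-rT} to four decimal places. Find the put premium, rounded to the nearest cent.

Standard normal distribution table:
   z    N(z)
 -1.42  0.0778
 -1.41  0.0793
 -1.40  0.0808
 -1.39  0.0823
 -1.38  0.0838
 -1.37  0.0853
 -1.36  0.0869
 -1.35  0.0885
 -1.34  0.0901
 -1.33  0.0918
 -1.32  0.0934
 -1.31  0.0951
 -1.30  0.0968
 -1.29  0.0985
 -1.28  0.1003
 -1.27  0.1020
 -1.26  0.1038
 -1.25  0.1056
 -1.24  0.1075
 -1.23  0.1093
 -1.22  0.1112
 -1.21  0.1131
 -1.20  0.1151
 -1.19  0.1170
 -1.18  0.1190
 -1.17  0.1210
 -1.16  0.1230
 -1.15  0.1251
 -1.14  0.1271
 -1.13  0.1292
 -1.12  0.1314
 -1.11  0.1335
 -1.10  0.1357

T = 1;  σ√T = 0.2700
d₁ = [ln(20/15) + (0.054 + 0.27²/2)·1] / 0.2700 = [0.2877 + 0.0905] / 0.2700 = 1.4005 which rounds to 1.40
d₂ = d₁ − σ√T = 1.4005 − 0.2700 = 1.1305 which rounds to 1.13
e^(−rT) = e^(−0.054·1) = 0.9474
P = 15·0.9474·N(-1.13) − 20·N(-1.40) = 15·0.9474·0.1292 − 20·0.0808 = 1.8361 − 1.6160 = 0.2201

$0.22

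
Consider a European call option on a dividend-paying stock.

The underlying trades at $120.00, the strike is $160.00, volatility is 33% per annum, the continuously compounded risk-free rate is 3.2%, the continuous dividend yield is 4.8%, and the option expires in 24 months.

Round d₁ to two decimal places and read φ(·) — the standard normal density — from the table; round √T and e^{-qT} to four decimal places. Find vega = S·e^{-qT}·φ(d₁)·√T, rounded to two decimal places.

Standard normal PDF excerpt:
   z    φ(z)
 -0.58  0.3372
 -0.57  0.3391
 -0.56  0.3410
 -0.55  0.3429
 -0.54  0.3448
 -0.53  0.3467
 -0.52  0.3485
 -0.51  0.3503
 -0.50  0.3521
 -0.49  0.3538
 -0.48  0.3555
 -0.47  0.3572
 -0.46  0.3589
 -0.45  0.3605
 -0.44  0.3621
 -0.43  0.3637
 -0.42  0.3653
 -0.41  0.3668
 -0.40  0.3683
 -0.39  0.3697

55.58

σ√T = 0.33·√2 = 0.4667
d₁ = [ln(120/160) + (0.032 − 0.048 + 0.33²/2)·2] / 0.4667 = [-0.2877 + 0.0769] / 0.4667 = -0.4517 ⇒ -0.45
√T = √2 = 1.4142
φ(d₁) = φ(-0.45) = 0.3605
exp(−qT) = exp(−0.048·2) = 0.9085
vega = S·exp(−qT)·φ(d₁)·√T = 120·0.9085·0.3605·1.4142 = 55.5805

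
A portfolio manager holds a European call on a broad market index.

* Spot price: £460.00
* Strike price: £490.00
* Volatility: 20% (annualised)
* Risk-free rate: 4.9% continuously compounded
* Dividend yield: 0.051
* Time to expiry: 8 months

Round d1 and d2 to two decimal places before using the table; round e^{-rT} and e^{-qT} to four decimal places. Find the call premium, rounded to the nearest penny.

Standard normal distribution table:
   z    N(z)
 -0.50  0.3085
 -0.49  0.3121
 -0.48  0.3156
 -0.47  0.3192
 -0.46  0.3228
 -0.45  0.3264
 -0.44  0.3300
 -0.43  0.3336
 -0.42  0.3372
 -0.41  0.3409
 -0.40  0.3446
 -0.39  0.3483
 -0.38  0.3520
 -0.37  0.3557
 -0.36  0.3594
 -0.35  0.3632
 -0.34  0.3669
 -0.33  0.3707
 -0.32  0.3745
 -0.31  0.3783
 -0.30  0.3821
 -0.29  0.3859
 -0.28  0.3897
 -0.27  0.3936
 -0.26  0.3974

£18.53

σ√T = 0.2 × 0.8165 = 0.1633
ln(S/K) + (r − q + σ²/2)T = ln(460/490) + (0.049 − 0.051 + 0.2²/2)·0.6667 = -0.0632 + 0.0120 = -0.0512
d₁ = -0.0512 / 0.1633 = -0.3134 ≈ -0.31
d₂ = d₁ − σ√T = -0.3134 − 0.1633 = -0.4767 ≈ -0.48
exp(−qT) = exp(−0.051·0.6667) = 0.9666;  exp(−rT) = exp(−0.049·0.6667) = 0.9679
C = 460·0.9666·N(-0.31) − 490·0.9679·N(-0.48) = 460·0.9666·0.3783 − 490·0.9679·0.3156 = 168.2058 − 149.6799 = 18.5259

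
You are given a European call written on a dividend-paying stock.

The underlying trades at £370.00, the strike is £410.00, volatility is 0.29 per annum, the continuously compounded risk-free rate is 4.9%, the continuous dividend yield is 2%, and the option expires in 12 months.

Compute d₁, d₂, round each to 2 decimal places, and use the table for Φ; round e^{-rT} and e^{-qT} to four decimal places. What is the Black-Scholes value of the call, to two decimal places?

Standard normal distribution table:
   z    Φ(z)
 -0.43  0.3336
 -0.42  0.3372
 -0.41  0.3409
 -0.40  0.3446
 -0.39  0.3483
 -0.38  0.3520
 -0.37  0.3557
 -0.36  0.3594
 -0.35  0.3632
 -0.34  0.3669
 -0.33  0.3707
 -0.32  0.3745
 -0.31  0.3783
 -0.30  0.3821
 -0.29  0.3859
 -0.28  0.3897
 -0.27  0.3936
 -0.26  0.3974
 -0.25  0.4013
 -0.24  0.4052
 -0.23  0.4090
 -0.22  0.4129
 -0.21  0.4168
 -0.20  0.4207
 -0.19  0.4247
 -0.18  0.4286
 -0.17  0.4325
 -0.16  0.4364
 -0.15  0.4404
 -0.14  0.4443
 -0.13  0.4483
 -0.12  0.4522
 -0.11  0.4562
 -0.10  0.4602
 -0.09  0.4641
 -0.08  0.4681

σ√T = 0.29 × 1.0000 = 0.2900
d₁ = [ln(370/410) + (0.049 − 0.02 + 0.29²/2)·1] / 0.2900 = [-0.1027 + 0.0711] / 0.2900 = -0.1090 which rounds to -0.11
d₂ = d₁ − σ√T = -0.1090 − 0.2900 = -0.3990 which rounds to -0.40
exp(−qT) = exp(−0.02·1) = 0.9802;  exp(−rT) = exp(−0.049·1) = 0.9522
N(d₁) = N(-0.11) = 0.4562;  N(d₂) = N(-0.40) = 0.3446
C = 370·0.9802·0.4562 − 410·0.9522·0.3446 = 165.4519 − 134.5325 = 30.9193

£30.92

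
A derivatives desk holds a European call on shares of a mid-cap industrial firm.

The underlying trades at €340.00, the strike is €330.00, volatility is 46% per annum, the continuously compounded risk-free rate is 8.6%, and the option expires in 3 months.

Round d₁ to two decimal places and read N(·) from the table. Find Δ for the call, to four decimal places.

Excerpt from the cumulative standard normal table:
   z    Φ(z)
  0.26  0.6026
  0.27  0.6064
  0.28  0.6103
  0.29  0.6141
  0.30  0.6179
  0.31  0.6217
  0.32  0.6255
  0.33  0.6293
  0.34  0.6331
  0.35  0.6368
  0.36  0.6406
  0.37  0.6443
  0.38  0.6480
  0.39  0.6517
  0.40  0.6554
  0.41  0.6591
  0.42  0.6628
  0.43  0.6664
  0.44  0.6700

0.6331

σ√T = 0.46 × 0.5000 = 0.2300
d₁ = [ln(340/330) + (0.086 + ½·0.46²)·0.25] / (σ√T) = (0.0299 + 0.0479) / 0.2300 = 0.3383 ⇒ 0.34
N(d₁) = N(0.34) = 0.6331
Δ_call = N(d₁) = 0.6331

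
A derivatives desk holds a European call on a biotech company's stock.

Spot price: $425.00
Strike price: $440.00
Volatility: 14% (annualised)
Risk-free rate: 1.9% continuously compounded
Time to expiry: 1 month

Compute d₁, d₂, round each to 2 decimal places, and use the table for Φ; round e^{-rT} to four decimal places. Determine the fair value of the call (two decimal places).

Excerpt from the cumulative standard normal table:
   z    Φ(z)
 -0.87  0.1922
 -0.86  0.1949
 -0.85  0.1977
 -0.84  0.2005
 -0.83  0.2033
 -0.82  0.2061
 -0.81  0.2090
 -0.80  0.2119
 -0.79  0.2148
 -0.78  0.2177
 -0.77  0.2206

$1.98

T = 0.08333;  σ√T = 0.0404
d₁ = [ln(425/440) + (0.019 + 0.14²/2)·0.08333] / 0.0404 = [-0.0347 + 0.0024] / 0.0404 = -0.7989 → -0.80
d₂ = d₁ − σ√T = -0.7989 − 0.0404 = -0.8393 → -0.84
exp(−rT) = exp(−0.019·0.08333) = 0.9984
N(d₁) = N(-0.80) = 0.2119;  N(d₂) = N(-0.84) = 0.2005
C = 425·0.2119 − 440·0.9984·0.2005 = 90.0575 − 88.0788 = 1.9787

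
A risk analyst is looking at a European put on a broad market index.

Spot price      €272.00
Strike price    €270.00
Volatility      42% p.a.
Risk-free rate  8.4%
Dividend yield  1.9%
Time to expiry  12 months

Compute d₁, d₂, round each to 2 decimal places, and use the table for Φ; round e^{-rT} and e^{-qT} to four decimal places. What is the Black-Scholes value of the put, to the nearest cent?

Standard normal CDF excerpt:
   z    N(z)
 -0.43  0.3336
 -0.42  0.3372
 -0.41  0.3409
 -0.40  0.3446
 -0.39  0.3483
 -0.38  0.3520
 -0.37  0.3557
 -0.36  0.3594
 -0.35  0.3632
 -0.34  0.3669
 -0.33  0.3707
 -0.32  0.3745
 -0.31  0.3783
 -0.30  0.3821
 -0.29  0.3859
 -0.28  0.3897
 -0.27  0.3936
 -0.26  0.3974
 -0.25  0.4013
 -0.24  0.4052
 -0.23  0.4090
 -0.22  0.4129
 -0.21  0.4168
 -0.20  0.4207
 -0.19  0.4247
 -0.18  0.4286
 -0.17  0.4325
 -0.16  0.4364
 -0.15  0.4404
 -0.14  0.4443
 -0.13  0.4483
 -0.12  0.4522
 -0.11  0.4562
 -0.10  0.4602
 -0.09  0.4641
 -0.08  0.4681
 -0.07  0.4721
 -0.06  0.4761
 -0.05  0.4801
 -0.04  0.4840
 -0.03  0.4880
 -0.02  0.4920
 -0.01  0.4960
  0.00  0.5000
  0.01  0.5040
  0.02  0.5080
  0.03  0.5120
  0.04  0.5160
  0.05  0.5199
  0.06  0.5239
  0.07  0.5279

€34.15

σ√T = 0.42·√1 = 0.4200
d₁ = [ln(272/270) + (0.084 − 0.019 + 0.42²/2)·1] / 0.4200 = [0.0074 + 0.1532] / 0.4200 = 0.3823 ⇒ 0.38
d₂ = d₁ − σ√T = 0.3823 − 0.4200 = -0.0377 ⇒ -0.04
exp(−qT) = exp(−0.019·1) = 0.9812;  exp(−rT) = exp(−0.084·1) = 0.9194
N(−d₂) = N(0.04) = 0.5160;  N(−d₁) = N(-0.38) = 0.3520
P = 270·0.9194·0.5160 − 272·0.9812·0.3520 = 128.0908 − 93.9440 = 34.1468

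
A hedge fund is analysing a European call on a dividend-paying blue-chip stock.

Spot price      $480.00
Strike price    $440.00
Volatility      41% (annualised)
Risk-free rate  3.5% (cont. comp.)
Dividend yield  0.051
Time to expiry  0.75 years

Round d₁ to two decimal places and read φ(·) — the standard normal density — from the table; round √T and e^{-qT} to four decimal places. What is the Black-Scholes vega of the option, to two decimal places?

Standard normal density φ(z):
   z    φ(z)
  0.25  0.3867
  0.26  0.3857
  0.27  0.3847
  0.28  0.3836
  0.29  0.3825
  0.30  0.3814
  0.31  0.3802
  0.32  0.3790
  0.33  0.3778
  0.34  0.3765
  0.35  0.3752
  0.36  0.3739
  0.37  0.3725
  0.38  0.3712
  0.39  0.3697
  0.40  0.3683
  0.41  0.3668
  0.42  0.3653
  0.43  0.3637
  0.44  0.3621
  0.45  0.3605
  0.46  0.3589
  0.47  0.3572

σ√T = 0.41 × 0.8660 = 0.3551
d₁ = [ln(480/440) + (0.035 − 0.051 + ½·0.41²)·0.75] / (σ√T) = (0.0870 + 0.0510) / 0.3551 = 0.3888 which rounds to 0.39
√T = √0.75 = 0.8660
φ(d₁) = φ(0.39) = 0.3697
e^(−qT) = e^(−0.051·0.75) = 0.9625
vega = S·e^(−qT)·φ(d₁)·√T = 480·0.9625·0.3697·0.8660 = 147.9140
(Vega is the same for a European call and put with the same parameters.)

147.91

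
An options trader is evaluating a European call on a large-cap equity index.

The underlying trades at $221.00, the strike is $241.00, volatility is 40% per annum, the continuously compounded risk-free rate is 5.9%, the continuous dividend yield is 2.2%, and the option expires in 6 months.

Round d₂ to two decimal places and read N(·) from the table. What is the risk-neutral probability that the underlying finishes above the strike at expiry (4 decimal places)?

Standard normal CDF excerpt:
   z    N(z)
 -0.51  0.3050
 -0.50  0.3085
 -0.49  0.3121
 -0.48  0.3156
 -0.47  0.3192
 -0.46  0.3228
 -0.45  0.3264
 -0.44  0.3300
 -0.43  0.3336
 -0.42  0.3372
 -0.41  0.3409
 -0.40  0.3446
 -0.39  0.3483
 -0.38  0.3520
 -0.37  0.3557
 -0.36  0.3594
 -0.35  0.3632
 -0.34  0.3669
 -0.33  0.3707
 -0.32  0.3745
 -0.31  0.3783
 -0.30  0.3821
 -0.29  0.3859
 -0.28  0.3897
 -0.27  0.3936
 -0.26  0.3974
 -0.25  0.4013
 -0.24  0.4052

T = 0.5;  σ√T = 0.2828
ln(S/K) + (r − q + σ²/2)T = ln(221/241) + (0.059 − 0.022 + 0.4²/2)·0.5 = -0.0866 + 0.0585 = -0.0281
d₁ = -0.0281 / 0.2828 = -0.0995 → -0.10
d₂ = d₁ − σ√T = -0.0995 − 0.2828 = -0.3823 → -0.38
Risk-neutral Pr[S_T > K] = N(d₂) = N(-0.38) = 0.3520

0.3520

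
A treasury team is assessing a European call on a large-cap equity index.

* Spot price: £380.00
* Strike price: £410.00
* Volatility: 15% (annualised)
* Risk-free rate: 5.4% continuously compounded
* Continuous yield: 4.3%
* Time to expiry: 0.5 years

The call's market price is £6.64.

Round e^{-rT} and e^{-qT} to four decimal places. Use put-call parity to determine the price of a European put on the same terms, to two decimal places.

£33.83

exp(−qT) = exp(−0.043·0.5) = 0.9787;  exp(−rT) = exp(−0.054·0.5) = 0.9734
Put-call parity: C − P = S·e^(−qT) − K·e^(−rT) = 380·0.9787 − 410·0.9734 = 371.9060 − 399.0940 = -27.1880
P = C − (C − P) = 6.64 − (-27.1880) = 33.8280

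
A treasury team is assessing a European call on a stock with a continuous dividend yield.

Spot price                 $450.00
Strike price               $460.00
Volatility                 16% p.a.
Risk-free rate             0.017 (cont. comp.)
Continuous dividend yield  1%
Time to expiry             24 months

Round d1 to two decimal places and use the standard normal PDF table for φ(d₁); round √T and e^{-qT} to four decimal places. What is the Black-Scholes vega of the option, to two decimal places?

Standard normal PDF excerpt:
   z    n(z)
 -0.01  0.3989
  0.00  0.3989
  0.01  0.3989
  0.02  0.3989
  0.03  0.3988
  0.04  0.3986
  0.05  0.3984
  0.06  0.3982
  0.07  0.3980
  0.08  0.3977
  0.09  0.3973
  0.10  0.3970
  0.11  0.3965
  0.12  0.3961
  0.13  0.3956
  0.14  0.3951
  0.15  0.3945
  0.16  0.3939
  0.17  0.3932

T = 2;  σ√T = 0.2263
d₁ = [ln(450/460) + (0.017 − 0.01 + ½·0.16²)·2] / (σ√T) = (-0.0220 + 0.0396) / 0.2263 = 0.0779 ≈ 0.08
√T = √2 = 1.4142
φ(d₁) = φ(0.08) = 0.3977
exp(−qT) = exp(−0.01·2) = 0.9802
vega = S·exp(−qT)·φ(d₁)·√T = 450·0.9802·0.3977·1.4142 = 248.0811

248.08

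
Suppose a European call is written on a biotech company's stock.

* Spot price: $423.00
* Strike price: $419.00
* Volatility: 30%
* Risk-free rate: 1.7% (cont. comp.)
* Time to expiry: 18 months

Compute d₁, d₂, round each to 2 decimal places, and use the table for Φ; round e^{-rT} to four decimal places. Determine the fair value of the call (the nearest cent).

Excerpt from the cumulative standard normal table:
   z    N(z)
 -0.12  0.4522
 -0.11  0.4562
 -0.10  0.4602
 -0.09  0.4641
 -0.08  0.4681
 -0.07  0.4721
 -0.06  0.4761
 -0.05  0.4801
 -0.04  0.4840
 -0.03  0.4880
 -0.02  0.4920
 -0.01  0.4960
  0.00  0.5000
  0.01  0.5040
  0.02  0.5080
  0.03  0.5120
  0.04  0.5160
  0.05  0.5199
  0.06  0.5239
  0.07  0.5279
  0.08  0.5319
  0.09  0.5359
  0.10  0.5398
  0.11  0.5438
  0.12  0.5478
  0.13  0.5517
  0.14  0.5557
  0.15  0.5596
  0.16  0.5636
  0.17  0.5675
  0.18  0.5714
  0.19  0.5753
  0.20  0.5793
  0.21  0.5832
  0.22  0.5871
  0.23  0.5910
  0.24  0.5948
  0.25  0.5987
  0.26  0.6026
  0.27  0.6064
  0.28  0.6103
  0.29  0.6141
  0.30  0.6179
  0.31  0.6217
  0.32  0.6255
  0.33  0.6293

T = 1.5;  σ√T = 0.3674
d₁ = [ln(423/419) + (0.017 + 0.3²/2)·1.5] / 0.3674 = [0.0095 + 0.0930] / 0.3674 = 0.2790 → 0.28
d₂ = d₁ − σ√T = 0.2790 − 0.3674 = -0.0885 → -0.09
exp(−rT) = exp(−0.017·1.5) = 0.9748
N(d₁) = N(0.28) = 0.6103;  N(d₂) = N(-0.09) = 0.4641
C = 423·0.6103 − 419·0.9748·0.4641 = 258.1569 − 189.5576 = 68.5993

$68.60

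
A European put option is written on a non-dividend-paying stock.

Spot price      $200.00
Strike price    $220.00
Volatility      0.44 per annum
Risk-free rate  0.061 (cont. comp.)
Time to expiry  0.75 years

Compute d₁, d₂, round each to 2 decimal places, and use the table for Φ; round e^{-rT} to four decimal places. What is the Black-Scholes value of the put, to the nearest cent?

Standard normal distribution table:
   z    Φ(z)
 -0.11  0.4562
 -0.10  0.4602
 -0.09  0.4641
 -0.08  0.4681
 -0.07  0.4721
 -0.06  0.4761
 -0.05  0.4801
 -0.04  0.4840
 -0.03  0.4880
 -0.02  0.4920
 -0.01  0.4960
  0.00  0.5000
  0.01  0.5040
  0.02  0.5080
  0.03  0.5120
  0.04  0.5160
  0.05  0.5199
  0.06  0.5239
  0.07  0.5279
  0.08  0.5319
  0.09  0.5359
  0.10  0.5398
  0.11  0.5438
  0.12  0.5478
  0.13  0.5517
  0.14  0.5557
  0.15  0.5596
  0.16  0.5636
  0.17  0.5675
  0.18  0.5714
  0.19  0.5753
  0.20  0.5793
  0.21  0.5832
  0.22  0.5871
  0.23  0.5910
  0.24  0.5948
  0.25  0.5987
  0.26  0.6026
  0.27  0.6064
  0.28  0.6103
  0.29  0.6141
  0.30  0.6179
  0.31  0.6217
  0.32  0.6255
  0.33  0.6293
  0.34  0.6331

$36.24

σ√T = 0.44 × 0.8660 = 0.3811
d₁ = [ln(200/220) + (0.061 + 0.44²/2)·0.75] / 0.3811 = [-0.0953 + 0.1183] / 0.3811 = 0.0605 → 0.06
d₂ = d₁ − σ√T = 0.0605 − 0.3811 = -0.3206 → -0.32
exp(−rT) = exp(−0.061·0.75) = 0.9553
N(−d₂) = N(0.32) = 0.6255;  N(−d₁) = N(-0.06) = 0.4761
P = 220·0.9553·0.6255 − 200·0.4761 = 131.4588 − 95.2200 = 36.2388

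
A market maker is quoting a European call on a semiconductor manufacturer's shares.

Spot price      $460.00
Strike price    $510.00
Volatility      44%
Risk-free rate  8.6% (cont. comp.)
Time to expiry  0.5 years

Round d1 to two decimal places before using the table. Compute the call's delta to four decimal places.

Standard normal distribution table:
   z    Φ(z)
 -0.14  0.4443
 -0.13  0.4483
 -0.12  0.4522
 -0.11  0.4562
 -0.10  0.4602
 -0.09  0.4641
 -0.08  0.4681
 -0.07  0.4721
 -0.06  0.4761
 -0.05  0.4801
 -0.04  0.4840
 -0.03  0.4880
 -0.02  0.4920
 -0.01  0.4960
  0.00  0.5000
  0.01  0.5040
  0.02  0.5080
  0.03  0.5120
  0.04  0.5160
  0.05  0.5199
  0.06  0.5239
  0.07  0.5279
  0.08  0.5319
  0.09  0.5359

0.4840

σ√T = 0.44 × 0.7071 = 0.3111
d₁ = [ln(460/510) + (0.086 + ½·0.44²)·0.5] / (σ√T) = (-0.1032 + 0.0914) / 0.3111 = -0.0379 which rounds to -0.04
N(d₁) = N(-0.04) = 0.4840
Δ_call = N(d₁) = 0.4840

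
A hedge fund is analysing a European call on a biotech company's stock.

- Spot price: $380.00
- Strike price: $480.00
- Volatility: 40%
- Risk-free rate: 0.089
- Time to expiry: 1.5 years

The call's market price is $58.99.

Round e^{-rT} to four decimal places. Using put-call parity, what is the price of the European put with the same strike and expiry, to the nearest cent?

exp(−rT) = exp(−0.089·1.5) = 0.8750
Put-call parity: C − P = S − K·e^(−rT) = 380 − 480·0.8750 = 380 − 420.0000 = -40.0000
P = C − (C − P) = 58.99 − (-40.0000) = 98.9900

$98.99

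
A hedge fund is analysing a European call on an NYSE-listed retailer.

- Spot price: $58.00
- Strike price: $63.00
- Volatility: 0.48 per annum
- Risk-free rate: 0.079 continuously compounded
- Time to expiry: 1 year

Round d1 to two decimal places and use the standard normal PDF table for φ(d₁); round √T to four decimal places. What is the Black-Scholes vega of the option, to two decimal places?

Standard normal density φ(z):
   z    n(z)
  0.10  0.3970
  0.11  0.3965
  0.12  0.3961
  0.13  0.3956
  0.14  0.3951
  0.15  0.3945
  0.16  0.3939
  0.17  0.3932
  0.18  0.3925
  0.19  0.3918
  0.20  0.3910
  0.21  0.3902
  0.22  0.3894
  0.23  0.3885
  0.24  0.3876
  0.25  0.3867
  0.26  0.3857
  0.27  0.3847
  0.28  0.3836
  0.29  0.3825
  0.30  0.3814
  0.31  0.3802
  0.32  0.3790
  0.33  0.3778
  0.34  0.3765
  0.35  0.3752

22.53

T = 1;  σ√T = 0.4800
d₁ = [ln(58/63) + (0.079 + 0.48²/2)·1] / 0.4800 = [-0.0827 + 0.1942] / 0.4800 = 0.2323 which rounds to 0.23
√T = √1 = 1.0000
φ(d₁) = φ(0.23) = 0.3885
vega = S·φ(d₁)·√T = 58·0.3885·1.0000 = 22.5330
(Vega is the same for a European call and put with the same parameters.)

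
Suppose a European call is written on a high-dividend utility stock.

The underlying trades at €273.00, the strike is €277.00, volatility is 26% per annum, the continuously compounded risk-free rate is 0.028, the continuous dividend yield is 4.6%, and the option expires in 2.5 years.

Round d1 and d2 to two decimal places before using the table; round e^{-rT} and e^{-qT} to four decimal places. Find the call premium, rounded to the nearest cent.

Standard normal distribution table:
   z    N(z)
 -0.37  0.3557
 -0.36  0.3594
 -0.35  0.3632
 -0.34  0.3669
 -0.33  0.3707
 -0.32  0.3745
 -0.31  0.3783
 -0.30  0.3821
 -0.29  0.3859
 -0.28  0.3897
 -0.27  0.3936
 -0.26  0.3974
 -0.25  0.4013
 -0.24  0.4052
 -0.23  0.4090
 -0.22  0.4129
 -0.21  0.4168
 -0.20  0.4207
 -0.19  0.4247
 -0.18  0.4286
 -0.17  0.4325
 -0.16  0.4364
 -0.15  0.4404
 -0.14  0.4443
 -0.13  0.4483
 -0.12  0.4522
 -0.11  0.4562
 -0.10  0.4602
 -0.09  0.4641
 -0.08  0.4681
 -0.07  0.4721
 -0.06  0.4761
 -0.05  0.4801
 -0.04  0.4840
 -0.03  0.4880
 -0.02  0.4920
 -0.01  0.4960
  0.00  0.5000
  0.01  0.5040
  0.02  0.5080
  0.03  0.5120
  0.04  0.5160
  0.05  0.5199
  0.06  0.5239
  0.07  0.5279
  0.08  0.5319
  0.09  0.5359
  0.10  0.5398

€33.69

σ√T = 0.26·√2.5 = 0.4111
ln(S/K) + (r − q + σ²/2)T = ln(273/277) + (0.028 − 0.046 + 0.26²/2)·2.5 = -0.0145 + 0.0395 = 0.0250
d₁ = 0.0250 / 0.4111 = 0.0607 → 0.06
d₂ = d₁ − σ√T = 0.0607 − 0.4111 = -0.3504 → -0.35
exp(−qT) = exp(−0.046·2.5) = 0.8914;  exp(−rT) = exp(−0.028·2.5) = 0.9324
N(d₁) = N(0.06) = 0.5239;  N(d₂) = N(-0.35) = 0.3632
C = 273·0.8914·0.5239 − 277·0.9324·0.3632 = 127.4922 − 93.8054 = 33.6868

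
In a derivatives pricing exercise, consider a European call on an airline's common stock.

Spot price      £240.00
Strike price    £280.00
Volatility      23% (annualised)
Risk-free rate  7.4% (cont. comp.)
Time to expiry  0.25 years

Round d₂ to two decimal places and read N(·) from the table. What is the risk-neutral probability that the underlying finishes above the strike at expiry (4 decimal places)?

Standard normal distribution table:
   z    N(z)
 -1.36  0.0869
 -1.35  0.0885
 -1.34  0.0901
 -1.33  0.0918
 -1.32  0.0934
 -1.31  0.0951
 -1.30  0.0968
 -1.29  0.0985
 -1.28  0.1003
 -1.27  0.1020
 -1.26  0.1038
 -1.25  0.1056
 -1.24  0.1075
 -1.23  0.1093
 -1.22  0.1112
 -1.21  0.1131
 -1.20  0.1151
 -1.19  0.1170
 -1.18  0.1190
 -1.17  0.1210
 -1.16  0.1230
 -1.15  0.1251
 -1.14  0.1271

σ√T = 0.23 × 0.5000 = 0.1150
ln(S/K) + (r + σ²/2)T = ln(240/280) + (0.074 + 0.23²/2)·0.25 = -0.1542 + 0.0251 = -0.1290
d₁ = -0.1290 / 0.1150 = -1.1221 which rounds to -1.12
d₂ = d₁ − σ√T = -1.1221 − 0.1150 = -1.2371 which rounds to -1.24
Pr(exercise) under Q = N(d₂) = 0.1075

0.1075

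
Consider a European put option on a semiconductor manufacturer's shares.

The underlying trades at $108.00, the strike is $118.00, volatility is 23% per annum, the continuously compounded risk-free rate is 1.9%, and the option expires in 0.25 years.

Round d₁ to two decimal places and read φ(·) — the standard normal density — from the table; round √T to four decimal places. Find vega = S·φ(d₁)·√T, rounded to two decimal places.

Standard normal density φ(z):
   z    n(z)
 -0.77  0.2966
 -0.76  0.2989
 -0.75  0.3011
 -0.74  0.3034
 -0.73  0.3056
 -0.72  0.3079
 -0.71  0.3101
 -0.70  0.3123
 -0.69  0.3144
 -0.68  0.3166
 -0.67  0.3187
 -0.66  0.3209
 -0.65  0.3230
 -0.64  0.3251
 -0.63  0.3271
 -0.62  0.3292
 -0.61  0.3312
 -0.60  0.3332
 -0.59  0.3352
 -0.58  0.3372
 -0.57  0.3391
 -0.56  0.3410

17.21

σ√T = 0.23·√0.25 = 0.1150
ln(S/K) + (r + σ²/2)T = ln(108/118) + (0.019 + 0.23²/2)·0.25 = -0.0886 + 0.0114 = -0.0772
d₁ = -0.0772 / 0.1150 = -0.6712 ≈ -0.67
√T = √0.25 = 0.5000
φ(d₁) = φ(-0.67) = 0.3187
vega = S·φ(d₁)·√T = 108·0.3187·0.5000 = 17.2098
(Vega is the same for a European call and put with the same parameters.)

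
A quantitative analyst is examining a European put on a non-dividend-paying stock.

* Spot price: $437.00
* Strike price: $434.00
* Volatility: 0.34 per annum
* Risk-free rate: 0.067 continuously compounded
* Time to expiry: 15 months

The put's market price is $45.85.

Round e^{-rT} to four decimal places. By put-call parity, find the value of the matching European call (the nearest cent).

exp(−rT) = exp(−0.067·1.25) = 0.9197
Put-call parity: C − P = S − K·e^(−rT) = 437 − 434·0.9197 = 437 − 399.1498 = 37.8502
C = P + (C − P) = 45.85 + (37.8502) = 83.7002

$83.70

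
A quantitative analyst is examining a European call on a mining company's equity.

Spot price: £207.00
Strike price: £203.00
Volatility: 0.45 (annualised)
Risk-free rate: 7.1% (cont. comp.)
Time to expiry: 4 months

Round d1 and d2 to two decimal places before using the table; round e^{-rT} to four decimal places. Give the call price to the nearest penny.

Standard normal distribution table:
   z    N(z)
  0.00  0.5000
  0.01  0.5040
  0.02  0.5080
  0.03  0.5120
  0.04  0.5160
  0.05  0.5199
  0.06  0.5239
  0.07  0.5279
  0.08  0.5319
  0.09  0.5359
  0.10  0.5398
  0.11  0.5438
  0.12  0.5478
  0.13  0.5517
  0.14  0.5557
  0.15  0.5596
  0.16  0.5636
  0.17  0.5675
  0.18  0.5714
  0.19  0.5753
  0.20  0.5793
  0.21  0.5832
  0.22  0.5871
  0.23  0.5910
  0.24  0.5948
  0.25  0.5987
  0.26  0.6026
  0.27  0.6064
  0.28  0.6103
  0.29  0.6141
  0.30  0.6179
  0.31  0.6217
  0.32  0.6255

T = 0.3333;  σ√T = 0.2598
ln(S/K) + (r + σ²/2)T = ln(207/203) + (0.071 + 0.45²/2)·0.3333 = 0.0195 + 0.0574 = 0.0769
d₁ = 0.0769 / 0.2598 = 0.2961 which rounds to 0.30
d₂ = d₁ − σ√T = 0.2961 − 0.2598 = 0.0363 which rounds to 0.04
e^(−rT) = e^(−0.071·0.3333) = 0.9766
C = 207·N(0.30) − 203·0.9766·N(0.04) = 207·0.6179 − 203·0.9766·0.5160 = 127.9053 − 102.2969 = 25.6084

£25.61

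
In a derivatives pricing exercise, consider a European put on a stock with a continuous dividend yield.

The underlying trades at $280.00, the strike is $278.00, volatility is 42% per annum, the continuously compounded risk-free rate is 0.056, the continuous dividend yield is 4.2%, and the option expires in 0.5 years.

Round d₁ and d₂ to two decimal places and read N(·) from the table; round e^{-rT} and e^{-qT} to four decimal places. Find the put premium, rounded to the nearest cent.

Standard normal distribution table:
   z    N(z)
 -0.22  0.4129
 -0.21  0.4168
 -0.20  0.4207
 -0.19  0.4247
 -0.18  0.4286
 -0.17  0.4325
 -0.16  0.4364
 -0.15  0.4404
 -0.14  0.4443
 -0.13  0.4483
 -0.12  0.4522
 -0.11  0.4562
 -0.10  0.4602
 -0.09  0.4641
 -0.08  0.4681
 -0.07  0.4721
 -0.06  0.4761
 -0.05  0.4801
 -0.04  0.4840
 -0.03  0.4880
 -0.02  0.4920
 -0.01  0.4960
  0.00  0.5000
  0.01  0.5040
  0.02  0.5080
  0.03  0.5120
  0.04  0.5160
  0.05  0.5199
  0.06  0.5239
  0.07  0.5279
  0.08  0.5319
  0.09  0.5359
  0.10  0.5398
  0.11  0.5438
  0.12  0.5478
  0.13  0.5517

σ√T = 0.42·√0.5 = 0.2970
ln(S/K) + (r − q + σ²/2)T = ln(280/278) + (0.056 − 0.042 + 0.42²/2)·0.5 = 0.0072 + 0.0511 = 0.0583
d₁ = 0.0583 / 0.2970 = 0.1962 → 0.20
d₂ = d₁ − σ√T = 0.1962 − 0.2970 = -0.1008 → -0.10
exp(−qT) = exp(−0.042·0.5) = 0.9792;  exp(−rT) = exp(−0.056·0.5) = 0.9724
P = 278·0.9724·N(0.10) − 280·0.9792·N(-0.20) = 278·0.9724·0.5398 − 280·0.9792·0.4207 = 145.9226 − 115.3458 = 30.5768

$30.58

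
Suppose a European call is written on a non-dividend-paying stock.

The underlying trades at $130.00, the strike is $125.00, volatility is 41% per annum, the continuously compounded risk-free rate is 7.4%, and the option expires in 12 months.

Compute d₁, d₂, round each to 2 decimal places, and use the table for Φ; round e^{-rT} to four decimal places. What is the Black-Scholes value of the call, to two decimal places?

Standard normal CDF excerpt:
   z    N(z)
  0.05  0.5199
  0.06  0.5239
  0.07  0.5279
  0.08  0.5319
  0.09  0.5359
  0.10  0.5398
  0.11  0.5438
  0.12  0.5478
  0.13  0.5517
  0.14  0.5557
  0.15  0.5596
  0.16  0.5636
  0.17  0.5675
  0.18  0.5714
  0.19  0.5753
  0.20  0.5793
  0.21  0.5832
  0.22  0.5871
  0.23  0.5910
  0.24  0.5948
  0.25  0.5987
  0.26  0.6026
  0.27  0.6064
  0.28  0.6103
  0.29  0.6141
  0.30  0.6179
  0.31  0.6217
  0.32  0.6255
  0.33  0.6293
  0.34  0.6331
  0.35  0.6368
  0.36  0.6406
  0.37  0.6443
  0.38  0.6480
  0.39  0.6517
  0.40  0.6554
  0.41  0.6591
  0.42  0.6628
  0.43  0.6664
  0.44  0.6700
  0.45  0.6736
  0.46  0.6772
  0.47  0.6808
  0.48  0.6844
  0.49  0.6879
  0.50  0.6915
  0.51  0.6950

$27.69

σ√T = 0.41 × 1.0000 = 0.4100
d₁ = [ln(130/125) + (0.074 + ½·0.41²)·1] / (σ√T) = (0.0392 + 0.1580) / 0.4100 = 0.4811 ≈ 0.48
d₂ = 0.4811 − 0.4100 = 0.0711 ≈ 0.07
e^(−rT) = e^(−0.074·1) = 0.9287
N(d₁) = N(0.48) = 0.6844;  N(d₂) = N(0.07) = 0.5279
C = 130·0.6844 − 125·0.9287·0.5279 = 88.9720 − 61.2826 = 27.6894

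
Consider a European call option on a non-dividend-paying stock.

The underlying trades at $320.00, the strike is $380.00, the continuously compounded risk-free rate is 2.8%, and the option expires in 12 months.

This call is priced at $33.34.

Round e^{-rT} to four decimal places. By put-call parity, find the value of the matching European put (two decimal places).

exp(−rT) = exp(−0.028·1) = 0.9724
Put-call parity: C − P = S − K·e^(−rT) = 320 − 380·0.9724 = 320 − 369.5120 = -49.5120
P = C − (C − P) = 33.34 − (-49.5120) = 82.8520

$82.85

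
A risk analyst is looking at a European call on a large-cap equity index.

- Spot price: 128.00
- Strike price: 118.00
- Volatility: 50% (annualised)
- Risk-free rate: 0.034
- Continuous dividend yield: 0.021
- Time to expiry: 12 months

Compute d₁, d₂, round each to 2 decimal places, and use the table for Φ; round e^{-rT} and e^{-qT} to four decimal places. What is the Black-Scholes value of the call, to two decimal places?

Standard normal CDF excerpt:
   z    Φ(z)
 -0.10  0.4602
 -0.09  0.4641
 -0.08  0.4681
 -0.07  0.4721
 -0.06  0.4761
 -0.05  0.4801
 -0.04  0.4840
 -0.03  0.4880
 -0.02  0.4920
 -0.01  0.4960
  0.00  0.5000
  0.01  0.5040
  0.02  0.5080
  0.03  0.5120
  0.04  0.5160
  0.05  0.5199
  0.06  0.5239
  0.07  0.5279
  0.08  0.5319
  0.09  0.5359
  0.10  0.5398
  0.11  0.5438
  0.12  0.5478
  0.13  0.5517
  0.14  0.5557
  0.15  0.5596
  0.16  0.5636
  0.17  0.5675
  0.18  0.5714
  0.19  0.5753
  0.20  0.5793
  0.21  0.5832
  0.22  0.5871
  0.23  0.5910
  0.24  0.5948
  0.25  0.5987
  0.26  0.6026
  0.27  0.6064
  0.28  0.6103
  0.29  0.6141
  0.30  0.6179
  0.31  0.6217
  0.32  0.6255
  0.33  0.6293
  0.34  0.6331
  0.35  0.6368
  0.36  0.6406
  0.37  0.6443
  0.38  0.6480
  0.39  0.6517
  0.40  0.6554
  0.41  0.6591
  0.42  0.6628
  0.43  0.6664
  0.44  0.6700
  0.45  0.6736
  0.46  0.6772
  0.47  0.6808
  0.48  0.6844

29.67

σ√T = 0.5 × 1.0000 = 0.5000
d₁ = [ln(128/118) + (0.034 − 0.021 + 0.5²/2)·1] / 0.5000 = [0.0813 + 0.1380] / 0.5000 = 0.4387 which rounds to 0.44
d₂ = d₁ − σ√T = 0.4387 − 0.5000 = -0.0613 which rounds to -0.06
exp(−qT) = exp(−0.021·1) = 0.9792;  exp(−rT) = exp(−0.034·1) = 0.9666
N(d₁) = N(0.44) = 0.6700;  N(d₂) = N(-0.06) = 0.4761
C = 128·0.9792·0.6700 − 118·0.9666·0.4761 = 83.9762 − 54.3034 = 29.6728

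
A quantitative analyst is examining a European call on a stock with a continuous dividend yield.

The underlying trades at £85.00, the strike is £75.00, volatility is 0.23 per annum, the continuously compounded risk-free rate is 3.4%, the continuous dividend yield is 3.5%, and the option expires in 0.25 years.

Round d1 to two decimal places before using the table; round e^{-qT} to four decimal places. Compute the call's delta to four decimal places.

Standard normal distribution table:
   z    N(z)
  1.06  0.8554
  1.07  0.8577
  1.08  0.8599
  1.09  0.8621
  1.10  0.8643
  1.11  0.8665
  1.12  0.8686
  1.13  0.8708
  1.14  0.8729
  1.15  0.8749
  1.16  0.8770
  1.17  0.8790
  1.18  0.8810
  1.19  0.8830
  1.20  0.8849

0.8653

σ√T = 0.23 × 0.5000 = 0.1150
ln(S/K) + (r − q + σ²/2)T = ln(85/75) + (0.034 − 0.035 + 0.23²/2)·0.25 = 0.1252 + 0.0064 = 0.1315
d₁ = 0.1315 / 0.1150 = 1.1437 ≈ 1.14
N(d₁) = N(1.14) = 0.8729
Δ_call = e^(−qT)·N(d₁) = 0.9913·0.8729 = 0.8653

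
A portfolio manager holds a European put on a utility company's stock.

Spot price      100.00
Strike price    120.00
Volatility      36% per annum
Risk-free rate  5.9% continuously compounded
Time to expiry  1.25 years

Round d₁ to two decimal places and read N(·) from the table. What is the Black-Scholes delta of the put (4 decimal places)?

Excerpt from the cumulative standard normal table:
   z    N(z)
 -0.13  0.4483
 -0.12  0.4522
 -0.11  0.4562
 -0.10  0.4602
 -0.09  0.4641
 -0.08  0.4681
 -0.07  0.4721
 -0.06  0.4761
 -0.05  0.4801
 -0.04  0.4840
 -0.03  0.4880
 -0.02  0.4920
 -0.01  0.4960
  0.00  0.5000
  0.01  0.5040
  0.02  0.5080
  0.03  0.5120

σ√T = 0.36·√1.25 = 0.4025
d₁ = [ln(100/120) + (0.059 + ½·0.36²)·1.25] / (σ√T) = (-0.1823 + 0.1547) / 0.4025 = -0.0685 → -0.07
N(d₁) = N(-0.07) = 0.4721
Δ_put = N(d₁) − 1 = 0.4721 − 1 = -0.5279

-0.5279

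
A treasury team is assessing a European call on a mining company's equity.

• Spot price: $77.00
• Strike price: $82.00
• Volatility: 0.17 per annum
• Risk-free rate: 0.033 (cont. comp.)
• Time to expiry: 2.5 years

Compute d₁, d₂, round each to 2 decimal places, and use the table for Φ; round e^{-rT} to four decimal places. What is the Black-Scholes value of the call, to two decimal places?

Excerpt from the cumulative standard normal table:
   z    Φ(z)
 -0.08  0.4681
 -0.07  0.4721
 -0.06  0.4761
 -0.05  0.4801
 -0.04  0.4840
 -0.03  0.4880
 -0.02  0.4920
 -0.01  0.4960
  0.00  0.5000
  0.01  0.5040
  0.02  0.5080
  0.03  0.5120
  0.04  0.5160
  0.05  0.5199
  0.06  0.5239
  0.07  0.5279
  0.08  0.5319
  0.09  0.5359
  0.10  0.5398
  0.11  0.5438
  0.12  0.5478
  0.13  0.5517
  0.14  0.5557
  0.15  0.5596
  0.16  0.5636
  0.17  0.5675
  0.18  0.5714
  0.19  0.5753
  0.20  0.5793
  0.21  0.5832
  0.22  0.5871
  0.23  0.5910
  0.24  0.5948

$8.96

T = 2.5;  σ√T = 0.2688
ln(S/K) + (r + σ²/2)T = ln(77/82) + (0.033 + 0.17²/2)·2.5 = -0.0629 + 0.1186 = 0.0557
d₁ = 0.0557 / 0.2688 = 0.2073 ≈ 0.21
d₂ = d₁ − σ√T = 0.2073 − 0.2688 = -0.0615 ≈ -0.06
e^(−rT) = e^(−0.033·2.5) = 0.9208
C = 77·N(0.21) − 82·0.9208·N(-0.06) = 77·0.5832 − 82·0.9208·0.4761 = 44.9064 − 35.9482 = 8.9582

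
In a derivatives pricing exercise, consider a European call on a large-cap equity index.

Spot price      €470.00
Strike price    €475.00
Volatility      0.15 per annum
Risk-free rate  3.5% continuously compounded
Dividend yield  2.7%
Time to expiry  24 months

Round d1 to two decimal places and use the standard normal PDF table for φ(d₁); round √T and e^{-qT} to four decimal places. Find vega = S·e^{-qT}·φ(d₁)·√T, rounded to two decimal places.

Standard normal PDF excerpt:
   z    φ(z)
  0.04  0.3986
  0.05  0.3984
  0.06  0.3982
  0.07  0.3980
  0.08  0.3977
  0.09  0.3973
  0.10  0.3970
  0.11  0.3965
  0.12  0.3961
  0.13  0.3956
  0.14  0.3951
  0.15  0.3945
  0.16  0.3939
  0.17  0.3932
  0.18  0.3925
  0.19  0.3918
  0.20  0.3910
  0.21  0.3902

σ√T = 0.15 × 1.4142 = 0.2121
d₁ = [ln(470/475) + (0.035 − 0.027 + ½·0.15²)·2] / (σ√T) = (-0.0106 + 0.0385) / 0.2121 = 0.1316 ≈ 0.13
√T = √2 = 1.4142
φ(d₁) = φ(0.13) = 0.3956
exp(−qT) = exp(−0.027·2) = 0.9474
vega = S·exp(−qT)·φ(d₁)·√T = 470·0.9474·0.3956·1.4142 = 249.1141

249.11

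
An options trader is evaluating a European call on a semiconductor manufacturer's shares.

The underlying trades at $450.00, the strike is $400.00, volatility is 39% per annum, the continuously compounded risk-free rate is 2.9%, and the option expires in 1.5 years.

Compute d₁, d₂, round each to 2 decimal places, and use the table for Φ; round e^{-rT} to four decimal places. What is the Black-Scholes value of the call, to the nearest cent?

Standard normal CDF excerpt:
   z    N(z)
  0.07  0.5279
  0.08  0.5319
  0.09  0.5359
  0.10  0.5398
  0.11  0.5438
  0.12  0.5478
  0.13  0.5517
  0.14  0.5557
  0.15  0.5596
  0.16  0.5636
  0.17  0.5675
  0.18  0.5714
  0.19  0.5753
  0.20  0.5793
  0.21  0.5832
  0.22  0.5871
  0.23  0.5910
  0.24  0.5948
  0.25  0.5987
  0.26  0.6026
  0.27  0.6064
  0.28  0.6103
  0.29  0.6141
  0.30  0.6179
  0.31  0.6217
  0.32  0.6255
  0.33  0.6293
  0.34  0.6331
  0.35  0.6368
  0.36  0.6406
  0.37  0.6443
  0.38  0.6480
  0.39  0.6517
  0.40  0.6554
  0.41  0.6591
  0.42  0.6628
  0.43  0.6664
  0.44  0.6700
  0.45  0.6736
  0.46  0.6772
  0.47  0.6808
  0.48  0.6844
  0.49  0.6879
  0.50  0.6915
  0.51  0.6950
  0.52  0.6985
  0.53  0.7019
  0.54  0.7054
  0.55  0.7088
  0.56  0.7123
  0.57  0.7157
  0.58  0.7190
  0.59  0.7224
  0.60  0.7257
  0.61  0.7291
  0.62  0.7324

T = 1.5;  σ√T = 0.4777
d₁ = [ln(450/400) + (0.029 + ½·0.39²)·1.5] / (σ√T) = (0.1178 + 0.1576) / 0.4777 = 0.5765 → 0.58
d₂ = 0.5765 − 0.4777 = 0.0988 → 0.10
exp(−rT) = exp(−0.029·1.5) = 0.9574
N(d₁) = N(0.58) = 0.7190;  N(d₂) = N(0.10) = 0.5398
C = 450·0.7190 − 400·0.9574·0.5398 = 323.5500 − 206.7218 = 116.8282

$116.83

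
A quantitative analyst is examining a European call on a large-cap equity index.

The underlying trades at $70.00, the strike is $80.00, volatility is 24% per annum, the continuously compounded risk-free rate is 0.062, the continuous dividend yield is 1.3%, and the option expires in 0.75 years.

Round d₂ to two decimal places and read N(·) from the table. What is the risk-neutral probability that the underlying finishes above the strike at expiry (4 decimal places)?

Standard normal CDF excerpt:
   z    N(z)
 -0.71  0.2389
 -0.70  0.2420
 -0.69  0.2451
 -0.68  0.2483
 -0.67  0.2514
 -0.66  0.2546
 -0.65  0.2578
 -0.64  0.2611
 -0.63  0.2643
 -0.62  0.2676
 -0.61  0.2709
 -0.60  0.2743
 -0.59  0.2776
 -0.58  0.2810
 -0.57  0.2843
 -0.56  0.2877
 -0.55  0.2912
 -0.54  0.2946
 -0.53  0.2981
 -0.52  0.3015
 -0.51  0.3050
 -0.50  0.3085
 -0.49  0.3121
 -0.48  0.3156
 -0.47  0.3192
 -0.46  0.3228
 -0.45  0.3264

0.2843

σ√T = 0.24 × 0.8660 = 0.2078
d₁ = [ln(70/80) + (0.062 − 0.013 + 0.24²/2)·0.75] / 0.2078 = [-0.1335 + 0.0584] / 0.2078 = -0.3617 ≈ -0.36
d₂ = d₁ − σ√T = -0.3617 − 0.2078 = -0.5696 ≈ -0.57
Pr(exercise) under Q = N(d₂) = 0.2843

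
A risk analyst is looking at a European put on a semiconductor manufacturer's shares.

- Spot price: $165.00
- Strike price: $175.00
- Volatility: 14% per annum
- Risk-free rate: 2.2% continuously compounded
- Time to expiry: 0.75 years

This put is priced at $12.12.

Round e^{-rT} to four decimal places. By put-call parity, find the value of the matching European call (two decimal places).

$4.99

exp(−rT) = exp(−0.022·0.75) = 0.9836
Put-call parity: C − P = S − K·e^(−rT) = 165 − 175·0.9836 = 165 − 172.1300 = -7.1300
C = P + (C − P) = 12.12 + (-7.1300) = 4.9900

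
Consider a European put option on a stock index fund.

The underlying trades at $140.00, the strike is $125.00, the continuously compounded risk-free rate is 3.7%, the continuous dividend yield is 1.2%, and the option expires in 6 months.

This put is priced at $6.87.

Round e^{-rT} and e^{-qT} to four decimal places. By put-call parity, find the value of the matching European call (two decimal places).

$23.32

e^(−qT) = e^(−0.012·0.5) = 0.9940;  e^(−rT) = e^(−0.037·0.5) = 0.9817
Put-call parity: C − P = S·e^(−qT) − K·e^(−rT) = 140·0.9940 − 125·0.9817 = 139.1600 − 122.7125 = 16.4475
C = P + (C − P) = 6.87 + (16.4475) = 23.3175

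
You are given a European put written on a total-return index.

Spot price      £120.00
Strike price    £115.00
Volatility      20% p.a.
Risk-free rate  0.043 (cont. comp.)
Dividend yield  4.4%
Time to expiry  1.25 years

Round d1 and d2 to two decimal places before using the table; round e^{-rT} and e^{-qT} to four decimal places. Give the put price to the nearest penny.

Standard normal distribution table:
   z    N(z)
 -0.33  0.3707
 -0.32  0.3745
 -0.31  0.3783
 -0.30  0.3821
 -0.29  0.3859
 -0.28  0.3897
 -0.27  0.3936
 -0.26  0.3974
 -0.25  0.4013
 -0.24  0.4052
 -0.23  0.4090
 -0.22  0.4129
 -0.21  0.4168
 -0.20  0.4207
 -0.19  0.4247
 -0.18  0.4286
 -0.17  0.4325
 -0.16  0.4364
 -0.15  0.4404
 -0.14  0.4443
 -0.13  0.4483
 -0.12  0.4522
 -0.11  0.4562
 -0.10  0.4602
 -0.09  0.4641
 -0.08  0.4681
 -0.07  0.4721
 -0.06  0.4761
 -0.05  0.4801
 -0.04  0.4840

£8.05

σ√T = 0.2·√1.25 = 0.2236
ln(S/K) + (r − q + σ²/2)T = ln(120/115) + (0.043 − 0.044 + 0.2²/2)·1.25 = 0.0426 + 0.0238 = 0.0663
d₁ = 0.0663 / 0.2236 = 0.2965 → 0.30
d₂ = d₁ − σ√T = 0.2965 − 0.2236 = 0.0729 → 0.07
exp(−qT) = exp(−0.044·1.25) = 0.9465;  exp(−rT) = exp(−0.043·1.25) = 0.9477
N(−d₂) = N(-0.07) = 0.4721;  N(−d₁) = N(-0.30) = 0.3821
P = 115·0.9477·0.4721 − 120·0.9465·0.3821 = 51.4521 − 43.3989 = 8.0531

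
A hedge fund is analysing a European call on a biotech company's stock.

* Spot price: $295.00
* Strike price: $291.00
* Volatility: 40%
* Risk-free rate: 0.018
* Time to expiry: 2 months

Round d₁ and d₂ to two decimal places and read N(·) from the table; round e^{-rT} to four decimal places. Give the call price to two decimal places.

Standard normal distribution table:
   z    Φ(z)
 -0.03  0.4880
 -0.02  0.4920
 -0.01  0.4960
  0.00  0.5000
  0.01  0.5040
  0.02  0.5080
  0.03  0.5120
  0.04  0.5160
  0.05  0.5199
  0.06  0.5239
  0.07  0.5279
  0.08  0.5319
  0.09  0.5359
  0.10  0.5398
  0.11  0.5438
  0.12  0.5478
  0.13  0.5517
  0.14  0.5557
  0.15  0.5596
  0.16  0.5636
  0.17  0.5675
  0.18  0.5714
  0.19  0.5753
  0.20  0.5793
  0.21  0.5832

$21.18

σ√T = 0.4 × 0.4082 = 0.1633
ln(S/K) + (r + σ²/2)T = ln(295/291) + (0.018 + 0.4²/2)·0.1667 = 0.0137 + 0.0163 = 0.0300
d₁ = 0.0300 / 0.1633 = 0.1836 ⇒ 0.18
d₂ = d₁ − σ√T = 0.1836 − 0.1633 = 0.0203 ⇒ 0.02
exp(−rT) = exp(−0.018·0.1667) = 0.9970
C = 295·N(0.18) − 291·0.9970·N(0.02) = 295·0.5714 − 291·0.9970·0.5080 = 168.5630 − 147.3845 = 21.1785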